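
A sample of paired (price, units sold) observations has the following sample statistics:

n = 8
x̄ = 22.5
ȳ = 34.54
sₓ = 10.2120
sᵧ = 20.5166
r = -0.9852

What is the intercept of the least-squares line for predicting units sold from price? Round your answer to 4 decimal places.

79.0750

b = r · sᵧ/sₓ = -0.9852 · 20.5166/10.212 = -1.979334
a = ȳ − b·x̄ = 34.54 − (-1.979334)·22.5 = 79.075005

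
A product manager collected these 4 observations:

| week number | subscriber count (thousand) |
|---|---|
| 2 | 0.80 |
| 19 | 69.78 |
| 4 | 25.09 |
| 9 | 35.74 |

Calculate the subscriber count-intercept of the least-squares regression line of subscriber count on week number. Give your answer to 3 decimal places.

n = 4, Σx = 34, Σy = 131.41, Σxy = 1749.44, Σx² = 462
Sxx = Σx² − (Σx)²/n = 462 − 289 = 173
Sxy = Σxy − (Σx)(Σy)/n = 1749.44 − 1116.985 = 632.455
b = Sxy/Sxx = 632.455/173 = 3.655809
a = ȳ − b·x̄ = 32.8525 − 3.655809·8.5 = 1.778121

1.778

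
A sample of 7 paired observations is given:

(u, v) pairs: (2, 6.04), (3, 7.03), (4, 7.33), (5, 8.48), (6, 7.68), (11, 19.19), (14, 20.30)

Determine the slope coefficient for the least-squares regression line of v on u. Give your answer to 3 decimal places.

1.337

n = 7, Σx = 45, Σy = 76.05, Σxy = 646.26, Σx² = 407
Sxx = Σx² − (Σx)²/n = 407 − 289.285714 = 117.714286
Sxy = Σxy − (Σx)(Σy)/n = 646.26 − 488.892857 = 157.367143
b = Sxy/Sxx = 157.367143/117.714286 = 1.336857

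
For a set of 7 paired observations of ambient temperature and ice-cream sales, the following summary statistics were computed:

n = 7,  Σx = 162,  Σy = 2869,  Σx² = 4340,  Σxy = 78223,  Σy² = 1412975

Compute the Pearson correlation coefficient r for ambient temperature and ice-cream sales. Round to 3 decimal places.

Sxx = Σx² − (Σx)²/n = 4340 − 3749.142857 = 590.857143
Sxy = Σxy − (Σx)(Σy)/n = 78223 − 66396.857143 = 11826.142857
Syy = Σy² − (Σy)²/n = 1412975 − 1175880.142857 = 237094.857143
r = Sxy/√(Sxx·Syy) = 11826.142857/√(140089189.877551) = 11826.142857/11835.927926 = 0.999173

0.999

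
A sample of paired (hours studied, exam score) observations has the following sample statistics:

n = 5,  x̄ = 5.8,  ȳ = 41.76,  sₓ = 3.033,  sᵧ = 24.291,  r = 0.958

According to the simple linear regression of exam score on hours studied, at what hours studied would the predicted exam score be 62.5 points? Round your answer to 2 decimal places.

b = r · sᵧ/sₓ = 0.958 · 24.291/3.033 = 7.672528
a = ȳ − b·x̄ = 41.76 − 7.672528·5.8 = -2.740664
Set a + b·x = 62.5: x = (62.5 − (-2.740664)) / 7.672528 = 8.503151

8.50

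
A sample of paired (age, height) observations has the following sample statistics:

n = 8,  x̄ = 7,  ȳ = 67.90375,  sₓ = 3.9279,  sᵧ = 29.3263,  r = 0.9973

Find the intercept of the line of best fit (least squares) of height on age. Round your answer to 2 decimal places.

15.78

b = r · sᵧ/sₓ = 0.9973 · 29.3263/3.9279 = 7.445994
a = ȳ − b·x̄ = 67.90375 − 7.445994·7 = 15.781794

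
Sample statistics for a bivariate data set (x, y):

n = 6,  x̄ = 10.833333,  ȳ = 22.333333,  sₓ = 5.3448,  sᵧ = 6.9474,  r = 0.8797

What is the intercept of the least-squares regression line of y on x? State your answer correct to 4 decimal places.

9.9457

b = r · sᵧ/sₓ = 0.8797 · 6.9474/5.3448 = 1.143472
a = ȳ − b·x̄ = 22.333333 − 1.143472·10.833333 = 9.945723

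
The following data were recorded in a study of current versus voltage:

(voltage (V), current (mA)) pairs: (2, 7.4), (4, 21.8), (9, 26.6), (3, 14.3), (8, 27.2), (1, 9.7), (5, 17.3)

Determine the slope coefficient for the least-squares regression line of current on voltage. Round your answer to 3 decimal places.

n = 7, Σx = 32, Σy = 124.3, Σxy = 698.1, Σx² = 200
Sxx = Σx² − (Σx)²/n = 200 − 146.285714 = 53.714286
Sxy = Σxy − (Σx)(Σy)/n = 698.1 − 568.228571 = 129.871429
b = Sxy/Sxx = 129.871429/53.714286 = 2.417819

2.418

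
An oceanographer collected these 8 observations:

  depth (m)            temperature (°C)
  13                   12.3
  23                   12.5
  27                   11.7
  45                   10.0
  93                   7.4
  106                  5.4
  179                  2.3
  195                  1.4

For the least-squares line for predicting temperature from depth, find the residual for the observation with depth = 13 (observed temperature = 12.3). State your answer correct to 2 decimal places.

n = 8, Σx = 681, Σy = 63, Σxy = 3158.6, Σx² = 93403
Sxx = Σx² − (Σx)²/n = 93403 − 57970.125 = 35432.875
Sxy = Σxy − (Σx)(Σy)/n = 3158.6 − 5362.875 = -2204.275
b = Sxy/Sxx = -2204.275/35432.875 = -0.062210
a = ȳ − b·x̄ = 7.875 − (-0.062210)·85.125 = 13.170616
ŷ(13) = 13.170616 + (-0.062210)·13 = 12.361888
residual = y − ŷ = 12.3 − 12.361888 = -0.061888

-0.06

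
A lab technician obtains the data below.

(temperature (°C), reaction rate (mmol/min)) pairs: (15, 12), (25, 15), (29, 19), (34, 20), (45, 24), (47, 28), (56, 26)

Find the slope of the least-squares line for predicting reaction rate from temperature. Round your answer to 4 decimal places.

n = 7, Σx = 251, Σy = 144, Σxy = 5638, Σx² = 10217
Sxx = Σx² − (Σx)²/n = 10217 − 9000.142857 = 1216.857143
Sxy = Σxy − (Σx)(Σy)/n = 5638 − 5163.428571 = 474.571429
b = Sxy/Sxx = 474.571429/1216.857143 = 0.389998

0.3900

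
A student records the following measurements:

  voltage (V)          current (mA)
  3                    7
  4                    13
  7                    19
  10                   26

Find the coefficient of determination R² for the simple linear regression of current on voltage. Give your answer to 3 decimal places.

n = 4, Σx = 24, Σy = 65, Σxy = 466, Σx² = 174, Σy² = 1255
Sxx = Σx² − (Σx)²/n = 174 − 144 = 30
Sxy = Σxy − (Σx)(Σy)/n = 466 − 390 = 76
Syy = Σy² − (Σy)²/n = 1255 − 1056.25 = 198.75
R² = Sxy²/(Sxx·Syy) = (76)²/(30·198.75) = 0.968721

0.969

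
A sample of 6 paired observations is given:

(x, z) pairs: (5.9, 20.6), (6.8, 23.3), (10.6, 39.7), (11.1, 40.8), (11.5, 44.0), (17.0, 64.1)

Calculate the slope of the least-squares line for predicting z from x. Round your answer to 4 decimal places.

3.9762

n = 6, Σx = 62.9, Σy = 232.5, Σxy = 2749.38, Σx² = 737.87
Sxx = Σx² − (Σx)²/n = 737.87 − 659.401667 = 78.468333
Sxy = Σxy − (Σx)(Σy)/n = 2749.38 − 2437.375 = 312.005
b = Sxy/Sxx = 312.005/78.468333 = 3.976190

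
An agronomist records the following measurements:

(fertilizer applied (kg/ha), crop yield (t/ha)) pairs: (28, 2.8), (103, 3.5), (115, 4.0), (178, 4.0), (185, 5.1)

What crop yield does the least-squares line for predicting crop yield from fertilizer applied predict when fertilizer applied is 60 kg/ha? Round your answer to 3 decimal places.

3.156

n = 5, Σx = 609, Σy = 19.4, Σxy = 2554.4, Σx² = 90527
Sxx = Σx² − (Σx)²/n = 90527 − 74176.2 = 16350.8
Sxy = Σxy − (Σx)(Σy)/n = 2554.4 − 2362.92 = 191.48
b = Sxy/Sxx = 191.48/16350.8 = 0.011711
a = ȳ − b·x̄ = 3.88 − 0.011711·121.8 = 2.453632
ŷ(60) = a + b·60 = 2.453632 + 0.011711·60 = 3.156276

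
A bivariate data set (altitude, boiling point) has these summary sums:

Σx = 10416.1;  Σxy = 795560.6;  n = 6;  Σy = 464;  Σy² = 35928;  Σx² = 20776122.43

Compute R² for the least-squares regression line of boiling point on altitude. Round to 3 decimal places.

0.811

Sxx = Σx² − (Σx)²/n = 20776122.43 − 18082523.201667 = 2693599.228333
Sxy = Σxy − (Σx)(Σy)/n = 795560.6 − 805511.733333 = -9951.133333
Syy = Σy² − (Σy)²/n = 35928 − 35882.666667 = 45.333333
R² = Sxy²/(Sxx·Syy) = (-9951.133333)²/(2693599.228333·45.333333) = 0.810951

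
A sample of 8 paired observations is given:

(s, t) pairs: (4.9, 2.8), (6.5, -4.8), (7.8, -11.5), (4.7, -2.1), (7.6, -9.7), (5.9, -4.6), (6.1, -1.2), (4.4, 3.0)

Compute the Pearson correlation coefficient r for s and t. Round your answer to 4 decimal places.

-0.9245

n = 8, Σx = 47.9, Σy = -28.1, Σxy = -212.03, Σx² = 298.33, Σy² = 293.23
Sxx = Σx² − (Σx)²/n = 298.33 − 286.80125 = 11.52875
Sxy = Σxy − (Σx)(Σy)/n = -212.03 − (-168.24875) = -43.78125
Syy = Σy² − (Σy)²/n = 293.23 − 98.70125 = 194.52875
r = Sxy/√(Sxx·Syy) = -43.78125/√(2242.673327) = -43.78125/47.356872 = -0.924496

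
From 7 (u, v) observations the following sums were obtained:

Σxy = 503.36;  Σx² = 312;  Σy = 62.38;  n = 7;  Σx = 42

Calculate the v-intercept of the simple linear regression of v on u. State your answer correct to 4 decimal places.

-3.9966

Sxx = Σx² − (Σx)²/n = 312 − 252 = 60
Sxy = Σxy − (Σx)(Σy)/n = 503.36 − 374.28 = 129.08
b = Sxy/Sxx = 129.08/60 = 2.151333
a = ȳ − b·x̄ = 8.911429 − 2.151333·6 = -3.996571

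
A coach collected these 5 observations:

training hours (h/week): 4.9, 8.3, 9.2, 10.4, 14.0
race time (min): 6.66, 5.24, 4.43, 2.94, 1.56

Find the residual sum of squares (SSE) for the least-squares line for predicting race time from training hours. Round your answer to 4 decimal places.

0.6411

n = 5, Σx = 46.8, Σy = 20.83, Σxy = 169.298, Σx² = 481.7, Σy² = 102.5153
Sxx = Σx² − (Σx)²/n = 481.7 − 438.048 = 43.652
Sxy = Σxy − (Σx)(Σy)/n = 169.298 − 194.9688 = -25.6708
Syy = Σy² − (Σy)²/n = 102.5153 − 86.77778 = 15.73752
b = Sxy/Sxx = -25.6708/43.652 = -0.588078
SSE = Syy − b·Sxy = 15.73752 − (-0.588078)·(-25.6708) = 0.641076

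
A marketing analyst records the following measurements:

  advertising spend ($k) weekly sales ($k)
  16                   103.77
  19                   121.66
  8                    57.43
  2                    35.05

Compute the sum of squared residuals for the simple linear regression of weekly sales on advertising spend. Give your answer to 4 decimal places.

43.5761

n = 4, Σx = 45, Σy = 317.91, Σxy = 4501.4, Σx² = 685, Σy² = 30096.0759
Sxx = Σx² − (Σx)²/n = 685 − 506.25 = 178.75
Sxy = Σxy − (Σx)(Σy)/n = 4501.4 − 3576.4875 = 924.9125
Syy = Σy² − (Σy)²/n = 30096.0759 − 25266.692025 = 4829.383875
b = Sxy/Sxx = 924.9125/178.75 = 5.174336
SSE = Syy − b·Sxy = 4829.383875 − 5.174336·924.9125 = 43.576140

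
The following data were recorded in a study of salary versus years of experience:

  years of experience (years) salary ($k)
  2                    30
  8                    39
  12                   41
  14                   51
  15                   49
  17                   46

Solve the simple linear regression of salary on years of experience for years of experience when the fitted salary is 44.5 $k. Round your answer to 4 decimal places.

12.7659

n = 6, Σx = 68, Σy = 256, Σxy = 3095, Σx² = 922
Sxx = Σx² − (Σx)²/n = 922 − 770.666667 = 151.333333
Sxy = Σxy − (Σx)(Σy)/n = 3095 − 2901.333333 = 193.666667
b = Sxy/Sxx = 193.666667/151.333333 = 1.279736
a = ȳ − b·x̄ = 42.666667 − 1.279736·11.333333 = 28.162996
Set a + b·x = 44.5: x = (44.5 − 28.162996) / 1.279736 = 12.765921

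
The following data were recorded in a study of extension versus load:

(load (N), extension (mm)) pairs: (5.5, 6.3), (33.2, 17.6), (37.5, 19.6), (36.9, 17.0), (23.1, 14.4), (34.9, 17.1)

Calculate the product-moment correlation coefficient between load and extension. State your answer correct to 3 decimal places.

0.977

n = 6, Σx = 171.1, Σy = 92, Σxy = 2910.7, Σx² = 5651.97, Σy² = 1522.38
Sxx = Σx² − (Σx)²/n = 5651.97 − 4879.201667 = 772.768333
Sxy = Σxy − (Σx)(Σy)/n = 2910.7 − 2623.533333 = 287.166667
Syy = Σy² − (Σy)²/n = 1522.38 − 1410.666667 = 111.713333
r = Sxy/√(Sxx·Syy) = 287.166667/√(86328.526411) = 287.166667/293.817165 = 0.977365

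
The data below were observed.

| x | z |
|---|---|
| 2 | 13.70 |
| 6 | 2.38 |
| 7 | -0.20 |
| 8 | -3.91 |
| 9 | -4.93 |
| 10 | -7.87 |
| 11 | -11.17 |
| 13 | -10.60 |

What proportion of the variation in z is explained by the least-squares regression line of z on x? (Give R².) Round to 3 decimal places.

0.952

n = 8, Σx = 66, Σy = -22.6, Σxy = -374.74, Σx² = 624, Σy² = 532.0532
Sxx = Σx² − (Σx)²/n = 624 − 544.5 = 79.5
Sxy = Σxy − (Σx)(Σy)/n = -374.74 − (-186.45) = -188.29
Syy = Σy² − (Σy)²/n = 532.0532 − 63.845 = 468.2082
R² = Sxy²/(Sxx·Syy) = (-188.29)²/(79.5·468.2082) = 0.952464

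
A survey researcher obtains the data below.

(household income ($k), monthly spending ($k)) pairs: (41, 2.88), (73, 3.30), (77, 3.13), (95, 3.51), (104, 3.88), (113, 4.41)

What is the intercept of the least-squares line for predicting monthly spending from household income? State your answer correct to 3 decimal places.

1.892

n = 6, Σx = 503, Σy = 21.11, Σxy = 1835.29, Σx² = 45549
Sxx = Σx² − (Σx)²/n = 45549 − 42168.166667 = 3380.833333
Sxy = Σxy − (Σx)(Σy)/n = 1835.29 − 1769.721667 = 65.568333
b = Sxy/Sxx = 65.568333/3380.833333 = 0.019394
a = ȳ − b·x̄ = 3.518333 − 0.019394·83.833333 = 1.892458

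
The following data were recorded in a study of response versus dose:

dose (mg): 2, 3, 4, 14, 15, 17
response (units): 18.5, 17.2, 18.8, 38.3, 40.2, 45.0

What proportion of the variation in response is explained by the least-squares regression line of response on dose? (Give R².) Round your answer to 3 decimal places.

0.990

n = 6, Σx = 55, Σy = 178, Σxy = 2068, Σx² = 739, Σy² = 6099.46
Sxx = Σx² − (Σx)²/n = 739 − 504.166667 = 234.833333
Sxy = Σxy − (Σx)(Σy)/n = 2068 − 1631.666667 = 436.333333
Syy = Σy² − (Σy)²/n = 6099.46 − 5280.666667 = 818.793333
R² = Sxy²/(Sxx·Syy) = (436.333333)²/(234.833333·818.793333) = 0.990154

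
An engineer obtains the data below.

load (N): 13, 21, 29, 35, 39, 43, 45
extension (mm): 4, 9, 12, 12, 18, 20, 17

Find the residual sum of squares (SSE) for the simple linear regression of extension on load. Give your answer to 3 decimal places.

n = 7, Σx = 225, Σy = 92, Σxy = 3336, Σx² = 8071, Σy² = 1398
Sxx = Σx² − (Σx)²/n = 8071 − 7232.142857 = 838.857143
Sxy = Σxy − (Σx)(Σy)/n = 3336 − 2957.142857 = 378.857143
Syy = Σy² − (Σy)²/n = 1398 − 1209.142857 = 188.857143
b = Sxy/Sxx = 378.857143/838.857143 = 0.451635
SSE = Syy − b·Sxy = 188.857143 − 0.451635·378.857143 = 17.752044

17.752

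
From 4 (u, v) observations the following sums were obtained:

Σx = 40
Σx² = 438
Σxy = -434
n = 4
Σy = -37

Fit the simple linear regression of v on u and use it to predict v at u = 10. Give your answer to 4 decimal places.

Sxx = Σx² − (Σx)²/n = 438 − 400 = 38
Sxy = Σxy − (Σx)(Σy)/n = -434 − (-370) = -64
b = Sxy/Sxx = -64/38 = -1.684211
a = ȳ − b·x̄ = -9.25 − (-1.684211)·10 = 7.592105
ŷ(10) = a + b·10 = 7.592105 + (-1.684211)·10 = -9.25

-9.2500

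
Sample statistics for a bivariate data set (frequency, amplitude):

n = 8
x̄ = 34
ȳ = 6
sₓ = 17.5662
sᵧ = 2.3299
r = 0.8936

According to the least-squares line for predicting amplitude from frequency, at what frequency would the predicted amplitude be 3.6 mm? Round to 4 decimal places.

13.7508

b = r · sᵧ/sₓ = 0.8936 · 2.3299/17.5662 = 0.118523
a = ȳ − b·x̄ = 6 − 0.118523·34 = 1.970218
Set a + b·x = 3.6: x = (3.6 − 1.970218) / 0.118523 = 13.750765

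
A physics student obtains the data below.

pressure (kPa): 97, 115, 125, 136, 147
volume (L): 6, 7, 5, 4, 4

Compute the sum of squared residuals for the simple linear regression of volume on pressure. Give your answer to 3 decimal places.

2.487

n = 5, Σx = 620, Σy = 26, Σxy = 3144, Σx² = 78364, Σy² = 142
Sxx = Σx² − (Σx)²/n = 78364 − 76880 = 1484
Sxy = Σxy − (Σx)(Σy)/n = 3144 − 3224 = -80
Syy = Σy² − (Σy)²/n = 142 − 135.2 = 6.8
b = Sxy/Sxx = -80/1484 = -0.053908
SSE = Syy − b·Sxy = 6.8 − (-0.053908)·(-80) = 2.487332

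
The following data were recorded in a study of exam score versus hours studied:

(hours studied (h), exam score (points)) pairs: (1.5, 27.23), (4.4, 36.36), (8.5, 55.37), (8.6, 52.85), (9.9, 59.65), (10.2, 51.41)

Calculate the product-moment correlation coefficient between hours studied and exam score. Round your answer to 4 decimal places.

0.9590

n = 6, Σx = 43.1, Σy = 282.87, Σxy = 2240.901, Σx² = 369.87, Σy² = 14123.5925
Sxx = Σx² − (Σx)²/n = 369.87 − 309.601667 = 60.268333
Sxy = Σxy − (Σx)(Σy)/n = 2240.901 − 2031.9495 = 208.9515
Syy = Σy² − (Σy)²/n = 14123.5925 − 13335.90615 = 787.68635
r = Sxy/√(Sxx·Syy) = 208.9515/√(47472.543504) = 208.9515/217.881949 = 0.959012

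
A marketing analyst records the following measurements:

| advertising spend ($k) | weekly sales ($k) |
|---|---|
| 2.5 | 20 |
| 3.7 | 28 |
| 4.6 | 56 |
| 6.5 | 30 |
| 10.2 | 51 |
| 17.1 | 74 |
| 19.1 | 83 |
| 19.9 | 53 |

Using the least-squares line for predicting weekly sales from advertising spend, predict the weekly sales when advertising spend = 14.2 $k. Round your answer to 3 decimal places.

58.613

n = 8, Σx = 83.6, Σy = 395, Σxy = 5031.8, Σx² = 1240.62
Sxx = Σx² − (Σx)²/n = 1240.62 − 873.62 = 367
Sxy = Σxy − (Σx)(Σy)/n = 5031.8 − 4127.75 = 904.05
b = Sxy/Sxx = 904.05/367 = 2.463351
a = ȳ − b·x̄ = 49.375 − 2.463351·10.45 = 23.632977
ŷ(14.2) = a + b·14.2 = 23.632977 + 2.463351·14.2 = 58.612568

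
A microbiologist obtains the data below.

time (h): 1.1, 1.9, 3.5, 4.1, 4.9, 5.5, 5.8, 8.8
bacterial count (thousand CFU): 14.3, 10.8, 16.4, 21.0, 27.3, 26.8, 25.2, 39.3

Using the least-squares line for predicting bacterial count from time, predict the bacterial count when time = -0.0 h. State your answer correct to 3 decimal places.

n = 8, Σx = 35.6, Σy = 181.1, Σxy = 952.92, Σx² = 199.22
Sxx = Σx² − (Σx)²/n = 199.22 − 158.42 = 40.8
Sxy = Σxy − (Σx)(Σy)/n = 952.92 − 805.895 = 147.025
b = Sxy/Sxx = 147.025/40.8 = 3.603554
a = ȳ − b·x̄ = 22.6375 − 3.603554·4.45 = 6.601685
ŷ(-0.0) = a + b·-0.0 = 6.601685 + 3.603554·0 = 6.601685

6.602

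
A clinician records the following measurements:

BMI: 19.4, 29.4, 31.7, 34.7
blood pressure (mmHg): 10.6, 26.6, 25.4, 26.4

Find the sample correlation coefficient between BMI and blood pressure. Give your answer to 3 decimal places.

0.941

n = 4, Σx = 115.2, Σy = 89, Σxy = 2708.94, Σx² = 3449.7, Σy² = 2162.04
Sxx = Σx² − (Σx)²/n = 3449.7 − 3317.76 = 131.94
Sxy = Σxy − (Σx)(Σy)/n = 2708.94 − 2563.2 = 145.74
Syy = Σy² − (Σy)²/n = 2162.04 − 1980.25 = 181.79
r = Sxy/√(Sxx·Syy) = 145.74/√(23985.3726) = 145.74/154.872117 = 0.941034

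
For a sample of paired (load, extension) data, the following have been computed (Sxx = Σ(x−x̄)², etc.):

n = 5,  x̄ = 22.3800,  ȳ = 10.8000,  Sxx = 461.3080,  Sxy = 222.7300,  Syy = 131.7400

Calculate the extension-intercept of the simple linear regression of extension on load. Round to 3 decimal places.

b = Sxy/Sxx = 222.73/461.308 = 0.482823
a = ȳ − b·x̄ = 10.8 − 0.482823·22.38 = -0.005573

-0.006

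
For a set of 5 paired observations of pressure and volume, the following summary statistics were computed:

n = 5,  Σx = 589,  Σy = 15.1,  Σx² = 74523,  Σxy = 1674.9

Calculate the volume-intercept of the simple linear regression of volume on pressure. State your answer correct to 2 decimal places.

5.40

Sxx = Σx² − (Σx)²/n = 74523 − 69384.2 = 5138.8
Sxy = Σxy − (Σx)(Σy)/n = 1674.9 − 1778.78 = -103.88
b = Sxy/Sxx = -103.88/5138.8 = -0.020215
a = ȳ − b·x̄ = 3.02 − (-0.020215)·117.8 = 5.401308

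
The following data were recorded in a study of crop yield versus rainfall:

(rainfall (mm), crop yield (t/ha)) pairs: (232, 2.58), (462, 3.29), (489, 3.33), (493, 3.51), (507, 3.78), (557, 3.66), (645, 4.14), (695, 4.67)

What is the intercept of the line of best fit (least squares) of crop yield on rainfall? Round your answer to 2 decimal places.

n = 8, Σx = 4080, Σy = 28.96, Σxy = 15348.37, Σx² = 2215786
Sxx = Σx² − (Σx)²/n = 2215786 − 2080800 = 134986
Sxy = Σxy − (Σx)(Σy)/n = 15348.37 − 14769.6 = 578.77
b = Sxy/Sxx = 578.77/134986 = 0.004288
a = ȳ − b·x̄ = 3.62 − 0.004288·510 = 1.433309

1.43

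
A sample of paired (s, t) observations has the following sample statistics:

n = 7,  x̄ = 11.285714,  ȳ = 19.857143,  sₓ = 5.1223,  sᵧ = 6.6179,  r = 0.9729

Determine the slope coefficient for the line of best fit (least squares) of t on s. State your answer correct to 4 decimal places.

b = r · sᵧ/sₓ = 0.9729 · 6.6179/5.1223 = 1.256966

1.2570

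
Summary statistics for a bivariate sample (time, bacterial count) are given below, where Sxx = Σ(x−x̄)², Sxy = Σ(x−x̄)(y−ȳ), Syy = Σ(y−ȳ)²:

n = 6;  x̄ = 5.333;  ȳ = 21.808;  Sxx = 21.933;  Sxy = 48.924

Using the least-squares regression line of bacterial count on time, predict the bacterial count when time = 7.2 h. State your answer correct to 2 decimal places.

25.97

b = Sxy/Sxx = 48.924/21.933 = 2.230611
a = ȳ − b·x̄ = 21.808 − 2.230611·5.333 = 9.912149
ŷ(7.2) = a + b·7.2 = 9.912149 + 2.230611·7.2 = 25.972551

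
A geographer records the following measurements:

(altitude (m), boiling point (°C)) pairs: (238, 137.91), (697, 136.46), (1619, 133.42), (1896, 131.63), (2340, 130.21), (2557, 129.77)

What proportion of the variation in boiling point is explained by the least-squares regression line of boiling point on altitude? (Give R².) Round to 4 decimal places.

0.9930

n = 6, Σx = 9347, Σy = 799.4, Σxy = 1230025.95, Σx² = 18772279, Σy² = 106562.75
Sxx = Σx² − (Σx)²/n = 18772279 − 14561068.166667 = 4211210.833333
Sxy = Σxy − (Σx)(Σy)/n = 1230025.95 − 1245331.966667 = -15306.016667
Syy = Σy² − (Σy)²/n = 106562.75 − 106506.726667 = 56.023333
R² = Sxy²/(Sxx·Syy) = (-15306.016667)²/(4211210.833333·56.023333) = 0.992998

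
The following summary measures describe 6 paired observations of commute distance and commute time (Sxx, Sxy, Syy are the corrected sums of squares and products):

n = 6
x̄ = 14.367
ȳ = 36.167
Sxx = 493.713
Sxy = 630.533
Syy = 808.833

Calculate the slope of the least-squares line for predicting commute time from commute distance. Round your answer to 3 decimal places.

1.277

b = Sxy/Sxx = 630.533/493.713 = 1.277125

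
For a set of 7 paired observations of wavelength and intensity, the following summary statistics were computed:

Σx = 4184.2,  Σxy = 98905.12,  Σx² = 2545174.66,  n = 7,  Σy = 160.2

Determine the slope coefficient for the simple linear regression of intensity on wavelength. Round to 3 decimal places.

0.071

Sxx = Σx² − (Σx)²/n = 2545174.66 − 2501075.662857 = 44098.997143
Sxy = Σxy − (Σx)(Σy)/n = 98905.12 − 95758.405714 = 3146.714286
b = Sxy/Sxx = 3146.714286/44098.997143 = 0.071356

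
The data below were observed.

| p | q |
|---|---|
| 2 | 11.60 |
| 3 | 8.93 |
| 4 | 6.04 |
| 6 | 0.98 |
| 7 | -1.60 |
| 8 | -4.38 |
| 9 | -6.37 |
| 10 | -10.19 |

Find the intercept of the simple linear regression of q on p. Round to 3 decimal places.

n = 8, Σx = 49, Σy = 5.01, Σxy = -125.44, Σx² = 359
Sxx = Σx² − (Σx)²/n = 359 − 300.125 = 58.875
Sxy = Σxy − (Σx)(Σy)/n = -125.44 − 30.68625 = -156.12625
b = Sxy/Sxx = -156.12625/58.875 = -2.651826
a = ȳ − b·x̄ = 0.62625 − (-2.651826)·6.125 = 16.868684

16.869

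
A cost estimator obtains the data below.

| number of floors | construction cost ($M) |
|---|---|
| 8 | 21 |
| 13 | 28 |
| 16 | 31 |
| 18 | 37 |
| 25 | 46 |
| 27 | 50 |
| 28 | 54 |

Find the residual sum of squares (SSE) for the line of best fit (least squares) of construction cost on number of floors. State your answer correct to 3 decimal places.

n = 7, Σx = 135, Σy = 267, Σxy = 5706, Σx² = 2951, Σy² = 11087
Sxx = Σx² − (Σx)²/n = 2951 − 2603.571429 = 347.428571
Sxy = Σxy − (Σx)(Σy)/n = 5706 − 5149.285714 = 556.714286
Syy = Σy² − (Σy)²/n = 11087 − 10184.142857 = 902.857143
b = Sxy/Sxx = 556.714286/347.428571 = 1.602385
SSE = Syy − b·Sxy = 902.857143 − 1.602385·556.714286 = 10.786595

10.787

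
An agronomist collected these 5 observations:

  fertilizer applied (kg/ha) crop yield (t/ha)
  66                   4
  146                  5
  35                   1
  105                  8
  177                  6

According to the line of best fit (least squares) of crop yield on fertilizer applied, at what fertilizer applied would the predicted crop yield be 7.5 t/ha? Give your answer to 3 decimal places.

197.335

n = 5, Σx = 529, Σy = 24, Σxy = 2931, Σx² = 69251
Sxx = Σx² − (Σx)²/n = 69251 − 55968.2 = 13282.8
Sxy = Σxy − (Σx)(Σy)/n = 2931 − 2539.2 = 391.8
b = Sxy/Sxx = 391.8/13282.8 = 0.029497
a = ȳ − b·x̄ = 4.8 − 0.029497·105.8 = 1.679239
Set a + b·x = 7.5: x = (7.5 − 1.679239) / 0.029497 = 197.335375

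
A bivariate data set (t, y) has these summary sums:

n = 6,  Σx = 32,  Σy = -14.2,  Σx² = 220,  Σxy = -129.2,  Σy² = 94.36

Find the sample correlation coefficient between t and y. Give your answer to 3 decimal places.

-0.977

Sxx = Σx² − (Σx)²/n = 220 − 170.666667 = 49.333333
Sxy = Σxy − (Σx)(Σy)/n = -129.2 − (-75.733333) = -53.466667
Syy = Σy² − (Σy)²/n = 94.36 − 33.606667 = 60.753333
r = Sxy/√(Sxx·Syy) = -53.466667/√(2997.164444) = -53.466667/54.746365 = -0.976625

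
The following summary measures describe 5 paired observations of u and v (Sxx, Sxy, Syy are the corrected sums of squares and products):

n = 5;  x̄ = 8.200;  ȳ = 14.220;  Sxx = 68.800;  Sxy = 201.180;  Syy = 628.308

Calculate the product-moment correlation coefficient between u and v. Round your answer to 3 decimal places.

r = Sxy/√(Sxx·Syy) = 201.18/√(43227.5904) = 201.18/207.912459 = 0.967619

0.968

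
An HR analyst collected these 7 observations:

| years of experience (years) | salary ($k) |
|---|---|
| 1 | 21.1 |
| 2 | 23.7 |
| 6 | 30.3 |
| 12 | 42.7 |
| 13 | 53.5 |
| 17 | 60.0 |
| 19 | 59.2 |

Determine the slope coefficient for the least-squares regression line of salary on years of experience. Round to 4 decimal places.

2.2961

n = 7, Σx = 70, Σy = 290.5, Σxy = 3603, Σx² = 1004
Sxx = Σx² − (Σx)²/n = 1004 − 700 = 304
Sxy = Σxy − (Σx)(Σy)/n = 3603 − 2905 = 698
b = Sxy/Sxx = 698/304 = 2.296053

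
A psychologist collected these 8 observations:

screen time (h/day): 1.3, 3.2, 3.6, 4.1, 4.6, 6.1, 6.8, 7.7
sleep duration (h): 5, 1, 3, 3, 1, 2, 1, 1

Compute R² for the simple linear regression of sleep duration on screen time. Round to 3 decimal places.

n = 8, Σx = 37.4, Σy = 17, Σxy = 64.1, Σx² = 205.6, Σy² = 51
Sxx = Σx² − (Σx)²/n = 205.6 − 174.845 = 30.755
Sxy = Σxy − (Σx)(Σy)/n = 64.1 − 79.475 = -15.375
Syy = Σy² − (Σy)²/n = 51 − 36.125 = 14.875
R² = Sxy²/(Sxx·Syy) = (-15.375)²/(30.755·14.875) = 0.516723

0.517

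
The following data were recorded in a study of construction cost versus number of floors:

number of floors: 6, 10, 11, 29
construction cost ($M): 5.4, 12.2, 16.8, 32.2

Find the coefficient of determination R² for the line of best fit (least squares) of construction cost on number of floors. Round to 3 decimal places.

n = 4, Σx = 56, Σy = 66.6, Σxy = 1273, Σx² = 1098, Σy² = 1497.08
Sxx = Σx² − (Σx)²/n = 1098 − 784 = 314
Sxy = Σxy − (Σx)(Σy)/n = 1273 − 932.4 = 340.6
Syy = Σy² − (Σy)²/n = 1497.08 − 1108.89 = 388.19
R² = Sxy²/(Sxx·Syy) = (340.6)²/(314·388.19) = 0.951733

0.952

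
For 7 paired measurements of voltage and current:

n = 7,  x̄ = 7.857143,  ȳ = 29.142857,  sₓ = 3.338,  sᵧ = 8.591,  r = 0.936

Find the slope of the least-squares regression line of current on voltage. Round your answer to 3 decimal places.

2.409

b = r · sᵧ/sₓ = 0.936 · 8.591/3.338 = 2.408980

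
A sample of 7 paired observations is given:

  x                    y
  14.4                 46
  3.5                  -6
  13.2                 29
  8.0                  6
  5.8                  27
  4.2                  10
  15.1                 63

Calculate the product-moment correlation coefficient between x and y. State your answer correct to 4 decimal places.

n = 7, Σx = 64.2, Σy = 175, Σxy = 2222.1, Σx² = 737.14, Σy² = 7827
Sxx = Σx² − (Σx)²/n = 737.14 − 588.805714 = 148.334286
Sxy = Σxy − (Σx)(Σy)/n = 2222.1 − 1605 = 617.1
Syy = Σy² − (Σy)²/n = 7827 − 4375 = 3452
r = Sxy/√(Sxx·Syy) = 617.1/√(512049.954286) = 617.1/715.576659 = 0.862381

0.8624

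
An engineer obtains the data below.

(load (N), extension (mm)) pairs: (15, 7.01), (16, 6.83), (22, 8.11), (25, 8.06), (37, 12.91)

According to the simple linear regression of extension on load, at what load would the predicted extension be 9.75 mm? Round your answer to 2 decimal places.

n = 5, Σx = 115, Σy = 42.92, Σxy = 1072.02, Σx² = 2959
Sxx = Σx² − (Σx)²/n = 2959 − 2645 = 314
Sxy = Σxy − (Σx)(Σy)/n = 1072.02 − 987.16 = 84.86
b = Sxy/Sxx = 84.86/314 = 0.270255
a = ȳ − b·x̄ = 8.584 − 0.270255·23 = 2.368140
Set a + b·x = 9.75: x = (9.75 − 2.368140) / 0.270255 = 27.314447

27.31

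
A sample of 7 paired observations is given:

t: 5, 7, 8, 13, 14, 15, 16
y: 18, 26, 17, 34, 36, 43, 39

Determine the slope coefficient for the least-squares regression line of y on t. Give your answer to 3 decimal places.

n = 7, Σx = 78, Σy = 213, Σxy = 2623, Σx² = 984
Sxx = Σx² − (Σx)²/n = 984 − 869.142857 = 114.857143
Sxy = Σxy − (Σx)(Σy)/n = 2623 − 2373.428571 = 249.571429
b = Sxy/Sxx = 249.571429/114.857143 = 2.172886

2.173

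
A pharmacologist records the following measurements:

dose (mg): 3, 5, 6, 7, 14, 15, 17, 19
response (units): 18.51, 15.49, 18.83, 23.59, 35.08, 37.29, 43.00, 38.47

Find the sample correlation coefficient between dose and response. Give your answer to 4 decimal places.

n = 8, Σx = 86, Σy = 230.26, Σxy = 2923.49, Σx² = 1190, Σy² = 7443.7086
Sxx = Σx² − (Σx)²/n = 1190 − 924.5 = 265.5
Sxy = Σxy − (Σx)(Σy)/n = 2923.49 − 2475.295 = 448.195
Syy = Σy² − (Σy)²/n = 7443.7086 − 6627.45845 = 816.25015
r = Sxy/√(Sxx·Syy) = 448.195/√(216714.414825) = 448.195/465.525955 = 0.962771

0.9628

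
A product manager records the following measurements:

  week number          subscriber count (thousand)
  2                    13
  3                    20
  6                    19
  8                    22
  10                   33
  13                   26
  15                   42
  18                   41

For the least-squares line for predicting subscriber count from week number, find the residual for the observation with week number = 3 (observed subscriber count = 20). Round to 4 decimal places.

n = 8, Σx = 75, Σy = 216, Σxy = 2412, Σx² = 931
Sxx = Σx² − (Σx)²/n = 931 − 703.125 = 227.875
Sxy = Σxy − (Σx)(Σy)/n = 2412 − 2025 = 387
b = Sxy/Sxx = 387/227.875 = 1.698300
a = ȳ − b·x̄ = 27 − 1.698300·9.375 = 11.078442
ŷ(3) = 11.078442 + 1.698300·3 = 16.173341
residual = y − ŷ = 20 − 16.173341 = 3.826659

3.8267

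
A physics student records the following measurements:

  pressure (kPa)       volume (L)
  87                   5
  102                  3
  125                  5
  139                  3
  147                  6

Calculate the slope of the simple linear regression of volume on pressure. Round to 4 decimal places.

n = 5, Σx = 600, Σy = 22, Σxy = 2665, Σx² = 74528
Sxx = Σx² − (Σx)²/n = 74528 − 72000 = 2528
Sxy = Σxy − (Σx)(Σy)/n = 2665 − 2640 = 25
b = Sxy/Sxx = 25/2528 = 0.009889

0.0099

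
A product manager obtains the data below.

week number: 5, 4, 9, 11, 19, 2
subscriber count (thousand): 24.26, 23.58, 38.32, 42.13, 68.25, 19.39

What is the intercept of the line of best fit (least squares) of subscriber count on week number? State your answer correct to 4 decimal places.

11.5962

n = 6, Σx = 50, Σy = 215.93, Σxy = 2359.46, Σx² = 608
Sxx = Σx² − (Σx)²/n = 608 − 416.666667 = 191.333333
Sxy = Σxy − (Σx)(Σy)/n = 2359.46 − 1799.416667 = 560.043333
b = Sxy/Sxx = 560.043333/191.333333 = 2.927056
a = ȳ − b·x̄ = 35.988333 − 2.927056·8.333333 = 11.596202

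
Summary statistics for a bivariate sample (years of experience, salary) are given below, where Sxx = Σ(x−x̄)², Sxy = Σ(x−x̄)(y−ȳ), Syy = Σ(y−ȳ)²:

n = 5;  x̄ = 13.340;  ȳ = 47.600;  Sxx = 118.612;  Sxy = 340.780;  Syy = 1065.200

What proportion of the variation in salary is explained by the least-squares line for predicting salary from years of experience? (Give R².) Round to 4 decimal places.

0.9192

R² = Sxy²/(Sxx·Syy) = (340.78)²/(118.612·1065.2) = 0.919154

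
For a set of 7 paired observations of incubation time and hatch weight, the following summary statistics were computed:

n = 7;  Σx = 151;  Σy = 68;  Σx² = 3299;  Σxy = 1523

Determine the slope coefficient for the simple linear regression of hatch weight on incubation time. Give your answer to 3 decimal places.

Sxx = Σx² − (Σx)²/n = 3299 − 3257.285714 = 41.714286
Sxy = Σxy − (Σx)(Σy)/n = 1523 − 1466.857143 = 56.142857
b = Sxy/Sxx = 56.142857/41.714286 = 1.345890

1.346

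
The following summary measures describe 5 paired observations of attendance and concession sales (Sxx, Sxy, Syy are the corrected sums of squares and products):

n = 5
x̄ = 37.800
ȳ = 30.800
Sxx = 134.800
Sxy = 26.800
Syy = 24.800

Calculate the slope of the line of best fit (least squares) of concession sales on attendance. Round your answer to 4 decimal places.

b = Sxy/Sxx = 26.8/134.8 = 0.198813

0.1988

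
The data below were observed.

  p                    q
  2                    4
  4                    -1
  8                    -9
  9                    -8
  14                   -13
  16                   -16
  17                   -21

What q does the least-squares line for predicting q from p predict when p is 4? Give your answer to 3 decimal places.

n = 7, Σx = 70, Σy = -64, Σxy = -935, Σx² = 906
Sxx = Σx² − (Σx)²/n = 906 − 700 = 206
Sxy = Σxy − (Σx)(Σy)/n = -935 − (-640) = -295
b = Sxy/Sxx = -295/206 = -1.432039
a = ȳ − b·x̄ = -9.142857 − (-1.432039)·10 = 5.177531
ŷ(4) = a + b·4 = 5.177531 + (-1.432039)·4 = -0.550624

-0.551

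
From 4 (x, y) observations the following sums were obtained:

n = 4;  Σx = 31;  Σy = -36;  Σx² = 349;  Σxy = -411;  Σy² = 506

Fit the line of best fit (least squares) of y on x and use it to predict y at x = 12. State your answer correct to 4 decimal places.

Sxx = Σx² − (Σx)²/n = 349 − 240.25 = 108.75
Sxy = Σxy − (Σx)(Σy)/n = -411 − (-279) = -132
b = Sxy/Sxx = -132/108.75 = -1.213793
a = ȳ − b·x̄ = -9 − (-1.213793)·7.75 = 0.406897
ŷ(12) = a + b·12 = 0.406897 + (-1.213793)·12 = -14.158621

-14.1586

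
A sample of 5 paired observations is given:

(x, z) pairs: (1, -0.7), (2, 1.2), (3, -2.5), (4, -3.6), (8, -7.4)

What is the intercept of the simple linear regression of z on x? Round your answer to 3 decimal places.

n = 5, Σx = 18, Σy = -13, Σxy = -79.4, Σx² = 94
Sxx = Σx² − (Σx)²/n = 94 − 64.8 = 29.2
Sxy = Σxy − (Σx)(Σy)/n = -79.4 − (-46.8) = -32.6
b = Sxy/Sxx = -32.6/29.2 = -1.116438
a = ȳ − b·x̄ = -2.6 − (-1.116438)·3.6 = 1.419178

1.419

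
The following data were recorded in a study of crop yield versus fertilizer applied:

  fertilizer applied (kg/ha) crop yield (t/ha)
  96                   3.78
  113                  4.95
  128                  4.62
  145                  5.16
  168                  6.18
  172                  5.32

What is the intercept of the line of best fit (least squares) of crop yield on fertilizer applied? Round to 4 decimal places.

n = 6, Σx = 822, Σy = 30.01, Σxy = 4215.07, Σx² = 117202
Sxx = Σx² − (Σx)²/n = 117202 − 112614 = 4588
Sxy = Σxy − (Σx)(Σy)/n = 4215.07 − 4111.37 = 103.7
b = Sxy/Sxx = 103.7/4588 = 0.022602
a = ȳ − b·x̄ = 5.001667 − 0.022602·137 = 1.905132

1.9051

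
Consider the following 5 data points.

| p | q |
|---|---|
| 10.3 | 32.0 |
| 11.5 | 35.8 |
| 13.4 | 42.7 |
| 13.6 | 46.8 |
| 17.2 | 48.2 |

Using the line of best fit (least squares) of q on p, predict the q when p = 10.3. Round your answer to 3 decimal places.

34.098

n = 5, Σx = 66, Σy = 205.5, Σxy = 2779, Σx² = 898.7
Sxx = Σx² − (Σx)²/n = 898.7 − 871.2 = 27.5
Sxy = Σxy − (Σx)(Σy)/n = 2779 − 2712.6 = 66.4
b = Sxy/Sxx = 66.4/27.5 = 2.414545
a = ȳ − b·x̄ = 41.1 − 2.414545·13.2 = 9.228
ŷ(10.3) = a + b·10.3 = 9.228 + 2.414545·10.3 = 34.097818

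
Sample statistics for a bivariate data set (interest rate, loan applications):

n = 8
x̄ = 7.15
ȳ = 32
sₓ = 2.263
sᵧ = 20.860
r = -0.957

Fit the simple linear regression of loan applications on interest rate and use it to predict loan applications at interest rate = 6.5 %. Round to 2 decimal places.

b = r · sᵧ/sₓ = -0.957 · 20.86/2.263 = -8.821485
a = ȳ − b·x̄ = 32 − (-8.821485)·7.15 = 95.073616
ŷ(6.5) = a + b·6.5 = 95.073616 + (-8.821485)·6.5 = 37.733965

37.73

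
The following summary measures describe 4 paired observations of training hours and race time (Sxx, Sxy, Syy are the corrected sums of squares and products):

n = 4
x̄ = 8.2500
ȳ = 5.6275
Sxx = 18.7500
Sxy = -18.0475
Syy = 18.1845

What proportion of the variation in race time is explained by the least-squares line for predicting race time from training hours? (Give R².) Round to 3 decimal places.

R² = Sxy²/(Sxx·Syy) = (-18.0475)²/(18.75·18.1845) = 0.955282

0.955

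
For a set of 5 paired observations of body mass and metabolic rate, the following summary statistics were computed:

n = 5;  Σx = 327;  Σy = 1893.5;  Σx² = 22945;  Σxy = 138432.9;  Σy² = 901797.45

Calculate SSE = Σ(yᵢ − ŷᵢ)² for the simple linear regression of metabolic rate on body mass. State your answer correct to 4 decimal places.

48055.3186

Sxx = Σx² − (Σx)²/n = 22945 − 21385.8 = 1559.2
Sxy = Σxy − (Σx)(Σy)/n = 138432.9 − 123834.9 = 14598
Syy = Σy² − (Σy)²/n = 901797.45 − 717068.45 = 184729
b = Sxy/Sxx = 14598/1559.2 = 9.362494
SSE = Syy − b·Sxy = 184729 − 9.362494·14598 = 48055.318625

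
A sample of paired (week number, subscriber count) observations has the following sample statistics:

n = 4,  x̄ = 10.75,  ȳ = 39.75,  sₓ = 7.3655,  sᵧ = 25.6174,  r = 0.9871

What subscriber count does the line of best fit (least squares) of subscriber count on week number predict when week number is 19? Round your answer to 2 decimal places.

b = r · sᵧ/sₓ = 0.9871 · 25.6174/7.3655 = 3.433159
a = ȳ − b·x̄ = 39.75 − 3.433159·10.75 = 2.843536
ŷ(19) = a + b·19 = 2.843536 + 3.433159·19 = 68.073565

68.07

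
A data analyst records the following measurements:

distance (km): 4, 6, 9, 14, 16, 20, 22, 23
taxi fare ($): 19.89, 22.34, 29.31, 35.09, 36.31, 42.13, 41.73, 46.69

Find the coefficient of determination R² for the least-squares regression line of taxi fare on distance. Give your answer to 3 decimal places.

n = 8, Σx = 114, Σy = 273.49, Σxy = 4384.14, Σx² = 1998, Σy² = 9999.7739
Sxx = Σx² − (Σx)²/n = 1998 − 1624.5 = 373.5
Sxy = Σxy − (Σx)(Σy)/n = 4384.14 − 3897.2325 = 486.9075
Syy = Σy² − (Σy)²/n = 9999.7739 − 9349.597513 = 650.176388
R² = Sxy²/(Sxx·Syy) = (486.9075)²/(373.5·650.176388) = 0.976273

0.976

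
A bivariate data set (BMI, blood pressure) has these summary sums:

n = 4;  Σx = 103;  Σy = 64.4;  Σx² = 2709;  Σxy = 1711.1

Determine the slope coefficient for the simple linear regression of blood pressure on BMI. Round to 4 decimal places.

0.9304

Sxx = Σx² − (Σx)²/n = 2709 − 2652.25 = 56.75
Sxy = Σxy − (Σx)(Σy)/n = 1711.1 − 1658.3 = 52.8
b = Sxy/Sxx = 52.8/56.75 = 0.930396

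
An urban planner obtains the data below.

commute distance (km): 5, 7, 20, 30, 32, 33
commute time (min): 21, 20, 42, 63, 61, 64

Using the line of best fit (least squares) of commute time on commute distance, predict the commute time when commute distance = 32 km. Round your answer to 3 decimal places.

62.835

n = 6, Σx = 127, Σy = 271, Σxy = 7039, Σx² = 3487
Sxx = Σx² − (Σx)²/n = 3487 − 2688.166667 = 798.833333
Sxy = Σxy − (Σx)(Σy)/n = 7039 − 5736.166667 = 1302.833333
b = Sxy/Sxx = 1302.833333/798.833333 = 1.630920
a = ȳ − b·x̄ = 45.166667 − 1.630920·21.166667 = 10.645525
ŷ(32) = a + b·32 = 10.645525 + 1.630920·32 = 62.834968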